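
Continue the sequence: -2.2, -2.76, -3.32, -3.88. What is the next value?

Differences: -2.76 - -2.2 = -0.56
This is an arithmetic sequence with common difference d = -0.56.
Next term = -3.88 + -0.56 = -4.44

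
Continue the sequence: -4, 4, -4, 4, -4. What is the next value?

Ratios: 4 / -4 = -1.0
This is a geometric sequence with common ratio r = -1.
Next term = -4 * -1 = 4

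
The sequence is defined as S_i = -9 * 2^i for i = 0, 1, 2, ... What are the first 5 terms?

This is a geometric sequence.
i=0: S_0 = -9 * 2^0 = -9
i=1: S_1 = -9 * 2^1 = -18
i=2: S_2 = -9 * 2^2 = -36
i=3: S_3 = -9 * 2^3 = -72
i=4: S_4 = -9 * 2^4 = -144
The first 5 terms are: [-9, -18, -36, -72, -144]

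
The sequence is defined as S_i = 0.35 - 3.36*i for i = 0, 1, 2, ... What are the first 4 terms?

This is an arithmetic sequence.
i=0: S_0 = 0.35 + -3.36*0 = 0.35
i=1: S_1 = 0.35 + -3.36*1 = -3.01
i=2: S_2 = 0.35 + -3.36*2 = -6.37
i=3: S_3 = 0.35 + -3.36*3 = -9.73
The first 4 terms are: [0.35, -3.01, -6.37, -9.73]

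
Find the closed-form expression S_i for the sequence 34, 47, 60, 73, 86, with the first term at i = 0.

Check differences: 47 - 34 = 13
60 - 47 = 13
Common difference d = 13.
First term a = 34.
Formula: S_i = 34 + 13*i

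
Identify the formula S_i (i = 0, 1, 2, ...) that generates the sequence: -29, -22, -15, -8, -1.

Check differences: -22 - -29 = 7
-15 - -22 = 7
Common difference d = 7.
First term a = -29.
Formula: S_i = -29 + 7*i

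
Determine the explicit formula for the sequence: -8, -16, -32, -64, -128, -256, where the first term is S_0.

Check ratios: -16 / -8 = 2.0
Common ratio r = 2.
First term a = -8.
Formula: S_i = -8 * 2^i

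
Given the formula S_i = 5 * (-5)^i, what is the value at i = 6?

S_6 = 5 * (-5)^6 = 5 * 15625 = 78125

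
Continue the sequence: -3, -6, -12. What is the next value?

Ratios: -6 / -3 = 2.0
This is a geometric sequence with common ratio r = 2.
Next term = -12 * 2 = -24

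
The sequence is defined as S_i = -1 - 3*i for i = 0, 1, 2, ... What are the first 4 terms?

This is an arithmetic sequence.
i=0: S_0 = -1 + -3*0 = -1
i=1: S_1 = -1 + -3*1 = -4
i=2: S_2 = -1 + -3*2 = -7
i=3: S_3 = -1 + -3*3 = -10
The first 4 terms are: [-1, -4, -7, -10]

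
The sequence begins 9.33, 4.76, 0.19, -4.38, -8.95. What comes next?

Differences: 4.76 - 9.33 = -4.57
This is an arithmetic sequence with common difference d = -4.57.
Next term = -8.95 + -4.57 = -13.52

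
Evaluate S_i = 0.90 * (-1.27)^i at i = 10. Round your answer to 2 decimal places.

S_10 = 0.9 * (-1.27)^10 ≈ 0.9 * 10.9153 ≈ 9.82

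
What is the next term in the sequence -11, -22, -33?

Differences: -22 - -11 = -11
This is an arithmetic sequence with common difference d = -11.
Next term = -33 + -11 = -44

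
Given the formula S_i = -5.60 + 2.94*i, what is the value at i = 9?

S_9 = -5.6 + 2.94*9 = -5.6 + 26.46 = 20.86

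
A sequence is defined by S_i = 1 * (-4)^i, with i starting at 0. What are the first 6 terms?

This is a geometric sequence.
i=0: S_0 = 1 * (-4)^0 = 1
i=1: S_1 = 1 * (-4)^1 = -4
i=2: S_2 = 1 * (-4)^2 = 16
i=3: S_3 = 1 * (-4)^3 = -64
i=4: S_4 = 1 * (-4)^4 = 256
i=5: S_5 = 1 * (-4)^5 = -1024
The first 6 terms are: [1, -4, 16, -64, 256, -1024]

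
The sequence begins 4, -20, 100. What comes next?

Ratios: -20 / 4 = -5.0
This is a geometric sequence with common ratio r = -5.
Next term = 100 * -5 = -500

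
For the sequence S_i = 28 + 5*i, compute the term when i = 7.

S_7 = 28 + 5*7 = 28 + 35 = 63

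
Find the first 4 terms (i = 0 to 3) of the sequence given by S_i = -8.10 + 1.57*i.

This is an arithmetic sequence.
i=0: S_0 = -8.1 + 1.57*0 = -8.1
i=1: S_1 = -8.1 + 1.57*1 = -6.53
i=2: S_2 = -8.1 + 1.57*2 = -4.96
i=3: S_3 = -8.1 + 1.57*3 = -3.39
The first 4 terms are: [-8.1, -6.53, -4.96, -3.39]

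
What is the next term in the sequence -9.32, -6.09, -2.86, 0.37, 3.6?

Differences: -6.09 - -9.32 = 3.23
This is an arithmetic sequence with common difference d = 3.23.
Next term = 3.6 + 3.23 = 6.83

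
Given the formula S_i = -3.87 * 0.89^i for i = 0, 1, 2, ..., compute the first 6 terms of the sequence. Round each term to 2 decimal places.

This is a geometric sequence.
i=0: S_0 = -3.87 * 0.89^0 = -3.87
i=1: S_1 = -3.87 * 0.89^1 ≈ -3.44
i=2: S_2 = -3.87 * 0.89^2 ≈ -3.07
i=3: S_3 = -3.87 * 0.89^3 ≈ -2.73
i=4: S_4 = -3.87 * 0.89^4 ≈ -2.43
i=5: S_5 = -3.87 * 0.89^5 ≈ -2.16
The first 6 terms are: [-3.87, -3.44, -3.07, -2.73, -2.43, -2.16]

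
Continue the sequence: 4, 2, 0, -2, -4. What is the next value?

Differences: 2 - 4 = -2
This is an arithmetic sequence with common difference d = -2.
Next term = -4 + -2 = -6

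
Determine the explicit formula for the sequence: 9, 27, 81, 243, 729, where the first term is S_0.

Check ratios: 27 / 9 = 3.0
Common ratio r = 3.
First term a = 9.
Formula: S_i = 9 * 3^i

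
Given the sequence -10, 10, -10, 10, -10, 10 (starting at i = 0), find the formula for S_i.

Check ratios: 10 / -10 = -1.0
Common ratio r = -1.
First term a = -10.
Formula: S_i = -10 * (-1)^i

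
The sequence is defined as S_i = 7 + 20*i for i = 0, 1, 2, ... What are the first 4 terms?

This is an arithmetic sequence.
i=0: S_0 = 7 + 20*0 = 7
i=1: S_1 = 7 + 20*1 = 27
i=2: S_2 = 7 + 20*2 = 47
i=3: S_3 = 7 + 20*3 = 67
The first 4 terms are: [7, 27, 47, 67]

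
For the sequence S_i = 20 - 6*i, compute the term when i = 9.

S_9 = 20 + -6*9 = 20 + -54 = -34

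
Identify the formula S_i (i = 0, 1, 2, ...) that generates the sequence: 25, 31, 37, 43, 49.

Check differences: 31 - 25 = 6
37 - 31 = 6
Common difference d = 6.
First term a = 25.
Formula: S_i = 25 + 6*i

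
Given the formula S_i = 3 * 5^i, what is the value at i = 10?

S_10 = 3 * 5^10 = 3 * 9765625 = 29296875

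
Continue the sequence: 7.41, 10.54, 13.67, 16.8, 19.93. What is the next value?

Differences: 10.54 - 7.41 = 3.13
This is an arithmetic sequence with common difference d = 3.13.
Next term = 19.93 + 3.13 = 23.06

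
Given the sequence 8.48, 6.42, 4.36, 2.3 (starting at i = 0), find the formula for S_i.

Check differences: 6.42 - 8.48 = -2.06
4.36 - 6.42 = -2.06
Common difference d = -2.06.
First term a = 8.48.
Formula: S_i = 8.48 - 2.06*i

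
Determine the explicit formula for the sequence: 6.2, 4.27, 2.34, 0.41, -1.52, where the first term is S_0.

Check differences: 4.27 - 6.2 = -1.93
2.34 - 4.27 = -1.93
Common difference d = -1.93.
First term a = 6.2.
Formula: S_i = 6.20 - 1.93*i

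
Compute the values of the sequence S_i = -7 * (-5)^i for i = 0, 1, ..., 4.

This is a geometric sequence.
i=0: S_0 = -7 * (-5)^0 = -7
i=1: S_1 = -7 * (-5)^1 = 35
i=2: S_2 = -7 * (-5)^2 = -175
i=3: S_3 = -7 * (-5)^3 = 875
i=4: S_4 = -7 * (-5)^4 = -4375
The first 5 terms are: [-7, 35, -175, 875, -4375]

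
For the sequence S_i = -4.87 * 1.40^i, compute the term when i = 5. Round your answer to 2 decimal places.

S_5 = -4.87 * 1.4^5 ≈ -4.87 * 5.3782 ≈ -26.19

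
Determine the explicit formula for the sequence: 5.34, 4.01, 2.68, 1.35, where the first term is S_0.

Check differences: 4.01 - 5.34 = -1.33
2.68 - 4.01 = -1.33
Common difference d = -1.33.
First term a = 5.34.
Formula: S_i = 5.34 - 1.33*i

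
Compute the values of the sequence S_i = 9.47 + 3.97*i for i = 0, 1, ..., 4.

This is an arithmetic sequence.
i=0: S_0 = 9.47 + 3.97*0 = 9.47
i=1: S_1 = 9.47 + 3.97*1 = 13.44
i=2: S_2 = 9.47 + 3.97*2 = 17.41
i=3: S_3 = 9.47 + 3.97*3 = 21.38
i=4: S_4 = 9.47 + 3.97*4 = 25.35
The first 5 terms are: [9.47, 13.44, 17.41, 21.38, 25.35]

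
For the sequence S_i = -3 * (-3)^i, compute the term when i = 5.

S_5 = -3 * (-3)^5 = -3 * -243 = 729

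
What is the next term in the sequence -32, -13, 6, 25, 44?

Differences: -13 - -32 = 19
This is an arithmetic sequence with common difference d = 19.
Next term = 44 + 19 = 63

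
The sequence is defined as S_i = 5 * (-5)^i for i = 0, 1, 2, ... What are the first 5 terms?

This is a geometric sequence.
i=0: S_0 = 5 * (-5)^0 = 5
i=1: S_1 = 5 * (-5)^1 = -25
i=2: S_2 = 5 * (-5)^2 = 125
i=3: S_3 = 5 * (-5)^3 = -625
i=4: S_4 = 5 * (-5)^4 = 3125
The first 5 terms are: [5, -25, 125, -625, 3125]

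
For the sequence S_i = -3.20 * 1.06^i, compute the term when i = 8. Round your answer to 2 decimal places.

S_8 = -3.2 * 1.06^8 ≈ -3.2 * 1.5938 ≈ -5.1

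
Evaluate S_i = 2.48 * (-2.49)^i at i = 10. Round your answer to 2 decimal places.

S_10 = 2.48 * (-2.49)^10 ≈ 2.48 * 9162.0672 ≈ 22721.93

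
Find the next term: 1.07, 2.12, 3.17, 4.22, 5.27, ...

Differences: 2.12 - 1.07 = 1.05
This is an arithmetic sequence with common difference d = 1.05.
Next term = 5.27 + 1.05 = 6.32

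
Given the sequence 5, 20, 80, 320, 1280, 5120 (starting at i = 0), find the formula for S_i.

Check ratios: 20 / 5 = 4.0
Common ratio r = 4.
First term a = 5.
Formula: S_i = 5 * 4^i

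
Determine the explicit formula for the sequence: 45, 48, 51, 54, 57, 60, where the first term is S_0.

Check differences: 48 - 45 = 3
51 - 48 = 3
Common difference d = 3.
First term a = 45.
Formula: S_i = 45 + 3*i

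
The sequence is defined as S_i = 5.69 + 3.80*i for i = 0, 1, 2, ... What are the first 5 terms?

This is an arithmetic sequence.
i=0: S_0 = 5.69 + 3.8*0 = 5.69
i=1: S_1 = 5.69 + 3.8*1 = 9.49
i=2: S_2 = 5.69 + 3.8*2 = 13.29
i=3: S_3 = 5.69 + 3.8*3 = 17.09
i=4: S_4 = 5.69 + 3.8*4 = 20.89
The first 5 terms are: [5.69, 9.49, 13.29, 17.09, 20.89]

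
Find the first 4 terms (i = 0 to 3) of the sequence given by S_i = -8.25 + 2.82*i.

This is an arithmetic sequence.
i=0: S_0 = -8.25 + 2.82*0 = -8.25
i=1: S_1 = -8.25 + 2.82*1 = -5.43
i=2: S_2 = -8.25 + 2.82*2 = -2.61
i=3: S_3 = -8.25 + 2.82*3 = 0.21
The first 4 terms are: [-8.25, -5.43, -2.61, 0.21]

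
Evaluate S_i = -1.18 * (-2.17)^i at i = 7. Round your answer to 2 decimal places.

S_7 = -1.18 * (-2.17)^7 ≈ -1.18 * -226.5782 ≈ 267.36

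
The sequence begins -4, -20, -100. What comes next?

Ratios: -20 / -4 = 5.0
This is a geometric sequence with common ratio r = 5.
Next term = -100 * 5 = -500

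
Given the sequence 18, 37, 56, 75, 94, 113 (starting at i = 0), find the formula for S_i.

Check differences: 37 - 18 = 19
56 - 37 = 19
Common difference d = 19.
First term a = 18.
Formula: S_i = 18 + 19*i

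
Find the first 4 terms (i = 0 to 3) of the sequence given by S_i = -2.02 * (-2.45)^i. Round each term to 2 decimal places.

This is a geometric sequence.
i=0: S_0 = -2.02 * (-2.45)^0 = -2.02
i=1: S_1 = -2.02 * (-2.45)^1 ≈ 4.95
i=2: S_2 = -2.02 * (-2.45)^2 ≈ -12.13
i=3: S_3 = -2.02 * (-2.45)^3 ≈ 29.71
The first 4 terms are: [-2.02, 4.95, -12.13, 29.71]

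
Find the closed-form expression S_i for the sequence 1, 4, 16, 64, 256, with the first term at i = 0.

Check ratios: 4 / 1 = 4.0
Common ratio r = 4.
First term a = 1.
Formula: S_i = 1 * 4^i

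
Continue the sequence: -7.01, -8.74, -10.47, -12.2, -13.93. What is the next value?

Differences: -8.74 - -7.01 = -1.73
This is an arithmetic sequence with common difference d = -1.73.
Next term = -13.93 + -1.73 = -15.66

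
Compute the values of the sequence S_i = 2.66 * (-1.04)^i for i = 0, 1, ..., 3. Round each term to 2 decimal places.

This is a geometric sequence.
i=0: S_0 = 2.66 * (-1.04)^0 = 2.66
i=1: S_1 = 2.66 * (-1.04)^1 ≈ -2.77
i=2: S_2 = 2.66 * (-1.04)^2 ≈ 2.88
i=3: S_3 = 2.66 * (-1.04)^3 ≈ -2.99
The first 4 terms are: [2.66, -2.77, 2.88, -2.99]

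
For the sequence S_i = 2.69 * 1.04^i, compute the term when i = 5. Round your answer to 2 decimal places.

S_5 = 2.69 * 1.04^5 ≈ 2.69 * 1.2167 ≈ 3.27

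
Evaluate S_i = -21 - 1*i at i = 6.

S_6 = -21 + -1*6 = -21 + -6 = -27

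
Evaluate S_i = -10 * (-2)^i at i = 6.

S_6 = -10 * (-2)^6 = -10 * 64 = -640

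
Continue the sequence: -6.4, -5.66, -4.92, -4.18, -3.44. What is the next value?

Differences: -5.66 - -6.4 = 0.74
This is an arithmetic sequence with common difference d = 0.74.
Next term = -3.44 + 0.74 = -2.7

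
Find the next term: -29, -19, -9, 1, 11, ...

Differences: -19 - -29 = 10
This is an arithmetic sequence with common difference d = 10.
Next term = 11 + 10 = 21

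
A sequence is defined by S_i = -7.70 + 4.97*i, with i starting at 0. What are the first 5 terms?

This is an arithmetic sequence.
i=0: S_0 = -7.7 + 4.97*0 = -7.7
i=1: S_1 = -7.7 + 4.97*1 = -2.73
i=2: S_2 = -7.7 + 4.97*2 = 2.24
i=3: S_3 = -7.7 + 4.97*3 = 7.21
i=4: S_4 = -7.7 + 4.97*4 = 12.18
The first 5 terms are: [-7.7, -2.73, 2.24, 7.21, 12.18]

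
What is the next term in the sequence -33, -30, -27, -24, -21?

Differences: -30 - -33 = 3
This is an arithmetic sequence with common difference d = 3.
Next term = -21 + 3 = -18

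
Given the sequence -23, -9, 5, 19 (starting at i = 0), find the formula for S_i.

Check differences: -9 - -23 = 14
5 - -9 = 14
Common difference d = 14.
First term a = -23.
Formula: S_i = -23 + 14*i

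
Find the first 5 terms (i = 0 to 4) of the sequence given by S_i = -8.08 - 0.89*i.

This is an arithmetic sequence.
i=0: S_0 = -8.08 + -0.89*0 = -8.08
i=1: S_1 = -8.08 + -0.89*1 = -8.97
i=2: S_2 = -8.08 + -0.89*2 = -9.86
i=3: S_3 = -8.08 + -0.89*3 = -10.75
i=4: S_4 = -8.08 + -0.89*4 = -11.64
The first 5 terms are: [-8.08, -8.97, -9.86, -10.75, -11.64]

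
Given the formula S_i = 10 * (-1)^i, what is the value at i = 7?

S_7 = 10 * (-1)^7 = 10 * -1 = -10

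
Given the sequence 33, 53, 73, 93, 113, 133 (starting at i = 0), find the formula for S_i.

Check differences: 53 - 33 = 20
73 - 53 = 20
Common difference d = 20.
First term a = 33.
Formula: S_i = 33 + 20*i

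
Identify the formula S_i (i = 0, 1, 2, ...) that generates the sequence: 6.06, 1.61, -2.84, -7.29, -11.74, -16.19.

Check differences: 1.61 - 6.06 = -4.45
-2.84 - 1.61 = -4.45
Common difference d = -4.45.
First term a = 6.06.
Formula: S_i = 6.06 - 4.45*i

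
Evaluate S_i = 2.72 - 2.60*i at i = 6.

S_6 = 2.72 + -2.6*6 = 2.72 + -15.6 = -12.88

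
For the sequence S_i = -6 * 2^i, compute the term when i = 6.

S_6 = -6 * 2^6 = -6 * 64 = -384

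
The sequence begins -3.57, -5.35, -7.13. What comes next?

Differences: -5.35 - -3.57 = -1.78
This is an arithmetic sequence with common difference d = -1.78.
Next term = -7.13 + -1.78 = -8.91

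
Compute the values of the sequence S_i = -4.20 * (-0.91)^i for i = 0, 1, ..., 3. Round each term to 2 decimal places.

This is a geometric sequence.
i=0: S_0 = -4.2 * (-0.91)^0 = -4.2
i=1: S_1 = -4.2 * (-0.91)^1 ≈ 3.82
i=2: S_2 = -4.2 * (-0.91)^2 ≈ -3.48
i=3: S_3 = -4.2 * (-0.91)^3 ≈ 3.16
The first 4 terms are: [-4.2, 3.82, -3.48, 3.16]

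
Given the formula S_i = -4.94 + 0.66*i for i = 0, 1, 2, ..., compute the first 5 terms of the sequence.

This is an arithmetic sequence.
i=0: S_0 = -4.94 + 0.66*0 = -4.94
i=1: S_1 = -4.94 + 0.66*1 = -4.28
i=2: S_2 = -4.94 + 0.66*2 = -3.62
i=3: S_3 = -4.94 + 0.66*3 = -2.96
i=4: S_4 = -4.94 + 0.66*4 = -2.3
The first 5 terms are: [-4.94, -4.28, -3.62, -2.96, -2.3]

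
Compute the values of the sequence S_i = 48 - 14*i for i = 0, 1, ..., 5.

This is an arithmetic sequence.
i=0: S_0 = 48 + -14*0 = 48
i=1: S_1 = 48 + -14*1 = 34
i=2: S_2 = 48 + -14*2 = 20
i=3: S_3 = 48 + -14*3 = 6
i=4: S_4 = 48 + -14*4 = -8
i=5: S_5 = 48 + -14*5 = -22
The first 6 terms are: [48, 34, 20, 6, -8, -22]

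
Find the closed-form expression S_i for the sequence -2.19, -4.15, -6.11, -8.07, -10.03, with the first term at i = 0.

Check differences: -4.15 - -2.19 = -1.96
-6.11 - -4.15 = -1.96
Common difference d = -1.96.
First term a = -2.19.
Formula: S_i = -2.19 - 1.96*i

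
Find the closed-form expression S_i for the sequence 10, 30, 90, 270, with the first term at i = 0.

Check ratios: 30 / 10 = 3.0
Common ratio r = 3.
First term a = 10.
Formula: S_i = 10 * 3^i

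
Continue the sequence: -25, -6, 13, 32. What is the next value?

Differences: -6 - -25 = 19
This is an arithmetic sequence with common difference d = 19.
Next term = 32 + 19 = 51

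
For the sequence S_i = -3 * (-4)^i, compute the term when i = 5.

S_5 = -3 * (-4)^5 = -3 * -1024 = 3072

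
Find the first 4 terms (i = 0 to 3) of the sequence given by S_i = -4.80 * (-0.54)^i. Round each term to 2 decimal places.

This is a geometric sequence.
i=0: S_0 = -4.8 * (-0.54)^0 = -4.8
i=1: S_1 = -4.8 * (-0.54)^1 ≈ 2.59
i=2: S_2 = -4.8 * (-0.54)^2 ≈ -1.4
i=3: S_3 = -4.8 * (-0.54)^3 ≈ 0.76
The first 4 terms are: [-4.8, 2.59, -1.4, 0.76]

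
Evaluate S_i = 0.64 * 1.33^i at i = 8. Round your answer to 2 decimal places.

S_8 = 0.64 * 1.33^8 ≈ 0.64 * 9.7907 ≈ 6.27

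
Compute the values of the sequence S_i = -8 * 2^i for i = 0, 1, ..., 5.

This is a geometric sequence.
i=0: S_0 = -8 * 2^0 = -8
i=1: S_1 = -8 * 2^1 = -16
i=2: S_2 = -8 * 2^2 = -32
i=3: S_3 = -8 * 2^3 = -64
i=4: S_4 = -8 * 2^4 = -128
i=5: S_5 = -8 * 2^5 = -256
The first 6 terms are: [-8, -16, -32, -64, -128, -256]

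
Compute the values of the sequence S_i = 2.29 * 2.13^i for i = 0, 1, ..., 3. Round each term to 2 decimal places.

This is a geometric sequence.
i=0: S_0 = 2.29 * 2.13^0 = 2.29
i=1: S_1 = 2.29 * 2.13^1 ≈ 4.88
i=2: S_2 = 2.29 * 2.13^2 ≈ 10.39
i=3: S_3 = 2.29 * 2.13^3 ≈ 22.13
The first 4 terms are: [2.29, 4.88, 10.39, 22.13]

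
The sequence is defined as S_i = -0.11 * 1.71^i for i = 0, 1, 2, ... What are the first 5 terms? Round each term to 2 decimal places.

This is a geometric sequence.
i=0: S_0 = -0.11 * 1.71^0 = -0.11
i=1: S_1 = -0.11 * 1.71^1 ≈ -0.19
i=2: S_2 = -0.11 * 1.71^2 ≈ -0.32
i=3: S_3 = -0.11 * 1.71^3 ≈ -0.55
i=4: S_4 = -0.11 * 1.71^4 ≈ -0.94
The first 5 terms are: [-0.11, -0.19, -0.32, -0.55, -0.94]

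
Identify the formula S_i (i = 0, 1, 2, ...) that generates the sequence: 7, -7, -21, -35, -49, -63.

Check differences: -7 - 7 = -14
-21 - -7 = -14
Common difference d = -14.
First term a = 7.
Formula: S_i = 7 - 14*i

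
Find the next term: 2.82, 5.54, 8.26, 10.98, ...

Differences: 5.54 - 2.82 = 2.72
This is an arithmetic sequence with common difference d = 2.72.
Next term = 10.98 + 2.72 = 13.7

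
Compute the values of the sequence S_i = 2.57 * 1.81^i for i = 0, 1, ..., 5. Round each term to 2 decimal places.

This is a geometric sequence.
i=0: S_0 = 2.57 * 1.81^0 = 2.57
i=1: S_1 = 2.57 * 1.81^1 ≈ 4.65
i=2: S_2 = 2.57 * 1.81^2 ≈ 8.42
i=3: S_3 = 2.57 * 1.81^3 ≈ 15.24
i=4: S_4 = 2.57 * 1.81^4 ≈ 27.58
i=5: S_5 = 2.57 * 1.81^5 ≈ 49.93
The first 6 terms are: [2.57, 4.65, 8.42, 15.24, 27.58, 49.93]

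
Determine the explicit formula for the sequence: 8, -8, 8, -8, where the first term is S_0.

Check ratios: -8 / 8 = -1.0
Common ratio r = -1.
First term a = 8.
Formula: S_i = 8 * (-1)^i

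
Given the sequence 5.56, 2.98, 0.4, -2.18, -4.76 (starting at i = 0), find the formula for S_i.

Check differences: 2.98 - 5.56 = -2.58
0.4 - 2.98 = -2.58
Common difference d = -2.58.
First term a = 5.56.
Formula: S_i = 5.56 - 2.58*i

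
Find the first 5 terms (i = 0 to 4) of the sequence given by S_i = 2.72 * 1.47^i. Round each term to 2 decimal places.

This is a geometric sequence.
i=0: S_0 = 2.72 * 1.47^0 = 2.72
i=1: S_1 = 2.72 * 1.47^1 ≈ 4.0
i=2: S_2 = 2.72 * 1.47^2 ≈ 5.88
i=3: S_3 = 2.72 * 1.47^3 ≈ 8.64
i=4: S_4 = 2.72 * 1.47^4 ≈ 12.7
The first 5 terms are: [2.72, 4.0, 5.88, 8.64, 12.7]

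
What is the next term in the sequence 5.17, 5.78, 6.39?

Differences: 5.78 - 5.17 = 0.61
This is an arithmetic sequence with common difference d = 0.61.
Next term = 6.39 + 0.61 = 7.0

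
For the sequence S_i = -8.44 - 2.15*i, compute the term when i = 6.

S_6 = -8.44 + -2.15*6 = -8.44 + -12.9 = -21.34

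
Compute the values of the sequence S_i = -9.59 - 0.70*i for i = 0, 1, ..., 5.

This is an arithmetic sequence.
i=0: S_0 = -9.59 + -0.7*0 = -9.59
i=1: S_1 = -9.59 + -0.7*1 = -10.29
i=2: S_2 = -9.59 + -0.7*2 = -10.99
i=3: S_3 = -9.59 + -0.7*3 = -11.69
i=4: S_4 = -9.59 + -0.7*4 = -12.39
i=5: S_5 = -9.59 + -0.7*5 = -13.09
The first 6 terms are: [-9.59, -10.29, -10.99, -11.69, -12.39, -13.09]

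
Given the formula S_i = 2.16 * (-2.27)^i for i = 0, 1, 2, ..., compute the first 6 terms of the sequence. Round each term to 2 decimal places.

This is a geometric sequence.
i=0: S_0 = 2.16 * (-2.27)^0 = 2.16
i=1: S_1 = 2.16 * (-2.27)^1 ≈ -4.9
i=2: S_2 = 2.16 * (-2.27)^2 ≈ 11.13
i=3: S_3 = 2.16 * (-2.27)^3 ≈ -25.27
i=4: S_4 = 2.16 * (-2.27)^4 ≈ 57.35
i=5: S_5 = 2.16 * (-2.27)^5 ≈ -130.19
The first 6 terms are: [2.16, -4.9, 11.13, -25.27, 57.35, -130.19]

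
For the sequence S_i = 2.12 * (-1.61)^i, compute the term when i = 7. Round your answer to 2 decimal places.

S_7 = 2.12 * (-1.61)^7 ≈ 2.12 * -28.0402 ≈ -59.45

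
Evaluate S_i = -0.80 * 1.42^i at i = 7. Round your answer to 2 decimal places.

S_7 = -0.8 * 1.42^7 ≈ -0.8 * 11.6418 ≈ -9.31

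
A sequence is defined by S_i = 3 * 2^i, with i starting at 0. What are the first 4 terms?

This is a geometric sequence.
i=0: S_0 = 3 * 2^0 = 3
i=1: S_1 = 3 * 2^1 = 6
i=2: S_2 = 3 * 2^2 = 12
i=3: S_3 = 3 * 2^3 = 24
The first 4 terms are: [3, 6, 12, 24]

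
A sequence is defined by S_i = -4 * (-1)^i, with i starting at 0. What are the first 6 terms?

This is a geometric sequence.
i=0: S_0 = -4 * (-1)^0 = -4
i=1: S_1 = -4 * (-1)^1 = 4
i=2: S_2 = -4 * (-1)^2 = -4
i=3: S_3 = -4 * (-1)^3 = 4
i=4: S_4 = -4 * (-1)^4 = -4
i=5: S_5 = -4 * (-1)^5 = 4
The first 6 terms are: [-4, 4, -4, 4, -4, 4]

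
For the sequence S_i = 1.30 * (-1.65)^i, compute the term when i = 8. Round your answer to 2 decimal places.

S_8 = 1.3 * (-1.65)^8 ≈ 1.3 * 54.9378 ≈ 71.42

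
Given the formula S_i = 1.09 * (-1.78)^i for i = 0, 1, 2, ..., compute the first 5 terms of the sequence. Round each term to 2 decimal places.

This is a geometric sequence.
i=0: S_0 = 1.09 * (-1.78)^0 = 1.09
i=1: S_1 = 1.09 * (-1.78)^1 ≈ -1.94
i=2: S_2 = 1.09 * (-1.78)^2 ≈ 3.45
i=3: S_3 = 1.09 * (-1.78)^3 ≈ -6.15
i=4: S_4 = 1.09 * (-1.78)^4 ≈ 10.94
The first 5 terms are: [1.09, -1.94, 3.45, -6.15, 10.94]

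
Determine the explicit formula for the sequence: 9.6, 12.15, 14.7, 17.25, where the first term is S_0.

Check differences: 12.15 - 9.6 = 2.55
14.7 - 12.15 = 2.55
Common difference d = 2.55.
First term a = 9.6.
Formula: S_i = 9.60 + 2.55*i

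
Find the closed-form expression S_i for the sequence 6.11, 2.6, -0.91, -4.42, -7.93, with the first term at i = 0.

Check differences: 2.6 - 6.11 = -3.51
-0.91 - 2.6 = -3.51
Common difference d = -3.51.
First term a = 6.11.
Formula: S_i = 6.11 - 3.51*i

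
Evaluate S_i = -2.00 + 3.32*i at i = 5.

S_5 = -2.0 + 3.32*5 = -2.0 + 16.6 = 14.6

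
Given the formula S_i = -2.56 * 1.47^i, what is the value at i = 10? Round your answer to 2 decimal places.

S_10 = -2.56 * 1.47^10 ≈ -2.56 * 47.1165 ≈ -120.62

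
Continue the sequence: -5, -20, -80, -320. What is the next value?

Ratios: -20 / -5 = 4.0
This is a geometric sequence with common ratio r = 4.
Next term = -320 * 4 = -1280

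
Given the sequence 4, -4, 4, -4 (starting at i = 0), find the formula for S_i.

Check ratios: -4 / 4 = -1.0
Common ratio r = -1.
First term a = 4.
Formula: S_i = 4 * (-1)^i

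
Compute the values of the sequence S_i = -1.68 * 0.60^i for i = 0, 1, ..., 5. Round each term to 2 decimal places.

This is a geometric sequence.
i=0: S_0 = -1.68 * 0.6^0 = -1.68
i=1: S_1 = -1.68 * 0.6^1 ≈ -1.01
i=2: S_2 = -1.68 * 0.6^2 ≈ -0.6
i=3: S_3 = -1.68 * 0.6^3 ≈ -0.36
i=4: S_4 = -1.68 * 0.6^4 ≈ -0.22
i=5: S_5 = -1.68 * 0.6^5 ≈ -0.13
The first 6 terms are: [-1.68, -1.01, -0.6, -0.36, -0.22, -0.13]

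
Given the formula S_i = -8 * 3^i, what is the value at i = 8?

S_8 = -8 * 3^8 = -8 * 6561 = -52488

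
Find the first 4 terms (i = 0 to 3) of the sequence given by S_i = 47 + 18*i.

This is an arithmetic sequence.
i=0: S_0 = 47 + 18*0 = 47
i=1: S_1 = 47 + 18*1 = 65
i=2: S_2 = 47 + 18*2 = 83
i=3: S_3 = 47 + 18*3 = 101
The first 4 terms are: [47, 65, 83, 101]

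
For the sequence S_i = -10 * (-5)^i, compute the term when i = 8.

S_8 = -10 * (-5)^8 = -10 * 390625 = -3906250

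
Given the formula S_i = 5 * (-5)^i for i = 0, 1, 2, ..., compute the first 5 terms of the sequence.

This is a geometric sequence.
i=0: S_0 = 5 * (-5)^0 = 5
i=1: S_1 = 5 * (-5)^1 = -25
i=2: S_2 = 5 * (-5)^2 = 125
i=3: S_3 = 5 * (-5)^3 = -625
i=4: S_4 = 5 * (-5)^4 = 3125
The first 5 terms are: [5, -25, 125, -625, 3125]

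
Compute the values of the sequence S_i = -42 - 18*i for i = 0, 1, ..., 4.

This is an arithmetic sequence.
i=0: S_0 = -42 + -18*0 = -42
i=1: S_1 = -42 + -18*1 = -60
i=2: S_2 = -42 + -18*2 = -78
i=3: S_3 = -42 + -18*3 = -96
i=4: S_4 = -42 + -18*4 = -114
The first 5 terms are: [-42, -60, -78, -96, -114]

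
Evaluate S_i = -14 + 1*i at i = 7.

S_7 = -14 + 1*7 = -14 + 7 = -7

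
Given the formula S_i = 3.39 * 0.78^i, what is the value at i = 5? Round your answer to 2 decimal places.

S_5 = 3.39 * 0.78^5 ≈ 3.39 * 0.2887 ≈ 0.98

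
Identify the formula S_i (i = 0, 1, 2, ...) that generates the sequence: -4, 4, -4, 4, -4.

Check ratios: 4 / -4 = -1.0
Common ratio r = -1.
First term a = -4.
Formula: S_i = -4 * (-1)^i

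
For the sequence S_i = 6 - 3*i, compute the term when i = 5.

S_5 = 6 + -3*5 = 6 + -15 = -9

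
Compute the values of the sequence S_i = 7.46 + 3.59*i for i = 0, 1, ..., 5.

This is an arithmetic sequence.
i=0: S_0 = 7.46 + 3.59*0 = 7.46
i=1: S_1 = 7.46 + 3.59*1 = 11.05
i=2: S_2 = 7.46 + 3.59*2 = 14.64
i=3: S_3 = 7.46 + 3.59*3 = 18.23
i=4: S_4 = 7.46 + 3.59*4 = 21.82
i=5: S_5 = 7.46 + 3.59*5 = 25.41
The first 6 terms are: [7.46, 11.05, 14.64, 18.23, 21.82, 25.41]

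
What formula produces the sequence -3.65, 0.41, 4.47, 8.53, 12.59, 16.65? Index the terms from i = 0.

Check differences: 0.41 - -3.65 = 4.06
4.47 - 0.41 = 4.06
Common difference d = 4.06.
First term a = -3.65.
Formula: S_i = -3.65 + 4.06*i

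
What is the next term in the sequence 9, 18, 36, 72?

Ratios: 18 / 9 = 2.0
This is a geometric sequence with common ratio r = 2.
Next term = 72 * 2 = 144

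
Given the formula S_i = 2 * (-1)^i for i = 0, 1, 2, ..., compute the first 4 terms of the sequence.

This is a geometric sequence.
i=0: S_0 = 2 * (-1)^0 = 2
i=1: S_1 = 2 * (-1)^1 = -2
i=2: S_2 = 2 * (-1)^2 = 2
i=3: S_3 = 2 * (-1)^3 = -2
The first 4 terms are: [2, -2, 2, -2]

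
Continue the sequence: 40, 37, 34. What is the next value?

Differences: 37 - 40 = -3
This is an arithmetic sequence with common difference d = -3.
Next term = 34 + -3 = 31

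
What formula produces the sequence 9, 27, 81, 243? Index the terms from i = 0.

Check ratios: 27 / 9 = 3.0
Common ratio r = 3.
First term a = 9.
Formula: S_i = 9 * 3^i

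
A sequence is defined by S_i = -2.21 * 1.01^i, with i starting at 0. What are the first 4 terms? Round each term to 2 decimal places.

This is a geometric sequence.
i=0: S_0 = -2.21 * 1.01^0 = -2.21
i=1: S_1 = -2.21 * 1.01^1 ≈ -2.23
i=2: S_2 = -2.21 * 1.01^2 ≈ -2.25
i=3: S_3 = -2.21 * 1.01^3 ≈ -2.28
The first 4 terms are: [-2.21, -2.23, -2.25, -2.28]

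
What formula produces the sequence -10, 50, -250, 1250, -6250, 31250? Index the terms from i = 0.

Check ratios: 50 / -10 = -5.0
Common ratio r = -5.
First term a = -10.
Formula: S_i = -10 * (-5)^i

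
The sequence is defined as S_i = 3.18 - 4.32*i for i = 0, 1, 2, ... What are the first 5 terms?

This is an arithmetic sequence.
i=0: S_0 = 3.18 + -4.32*0 = 3.18
i=1: S_1 = 3.18 + -4.32*1 = -1.14
i=2: S_2 = 3.18 + -4.32*2 = -5.46
i=3: S_3 = 3.18 + -4.32*3 = -9.78
i=4: S_4 = 3.18 + -4.32*4 = -14.1
The first 5 terms are: [3.18, -1.14, -5.46, -9.78, -14.1]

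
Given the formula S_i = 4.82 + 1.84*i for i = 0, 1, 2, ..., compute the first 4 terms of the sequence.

This is an arithmetic sequence.
i=0: S_0 = 4.82 + 1.84*0 = 4.82
i=1: S_1 = 4.82 + 1.84*1 = 6.66
i=2: S_2 = 4.82 + 1.84*2 = 8.5
i=3: S_3 = 4.82 + 1.84*3 = 10.34
The first 4 terms are: [4.82, 6.66, 8.5, 10.34]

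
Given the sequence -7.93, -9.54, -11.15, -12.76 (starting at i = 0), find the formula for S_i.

Check differences: -9.54 - -7.93 = -1.61
-11.15 - -9.54 = -1.61
Common difference d = -1.61.
First term a = -7.93.
Formula: S_i = -7.93 - 1.61*i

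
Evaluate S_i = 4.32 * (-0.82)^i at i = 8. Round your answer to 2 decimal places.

S_8 = 4.32 * (-0.82)^8 ≈ 4.32 * 0.2044 ≈ 0.88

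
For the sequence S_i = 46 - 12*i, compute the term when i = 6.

S_6 = 46 + -12*6 = 46 + -72 = -26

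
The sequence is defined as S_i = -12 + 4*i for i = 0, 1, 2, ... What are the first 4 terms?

This is an arithmetic sequence.
i=0: S_0 = -12 + 4*0 = -12
i=1: S_1 = -12 + 4*1 = -8
i=2: S_2 = -12 + 4*2 = -4
i=3: S_3 = -12 + 4*3 = 0
The first 4 terms are: [-12, -8, -4, 0]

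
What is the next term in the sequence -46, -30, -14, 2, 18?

Differences: -30 - -46 = 16
This is an arithmetic sequence with common difference d = 16.
Next term = 18 + 16 = 34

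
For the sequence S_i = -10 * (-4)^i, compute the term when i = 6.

S_6 = -10 * (-4)^6 = -10 * 4096 = -40960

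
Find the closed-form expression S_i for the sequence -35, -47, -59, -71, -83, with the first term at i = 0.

Check differences: -47 - -35 = -12
-59 - -47 = -12
Common difference d = -12.
First term a = -35.
Formula: S_i = -35 - 12*i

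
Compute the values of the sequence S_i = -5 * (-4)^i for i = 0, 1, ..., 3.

This is a geometric sequence.
i=0: S_0 = -5 * (-4)^0 = -5
i=1: S_1 = -5 * (-4)^1 = 20
i=2: S_2 = -5 * (-4)^2 = -80
i=3: S_3 = -5 * (-4)^3 = 320
The first 4 terms are: [-5, 20, -80, 320]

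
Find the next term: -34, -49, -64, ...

Differences: -49 - -34 = -15
This is an arithmetic sequence with common difference d = -15.
Next term = -64 + -15 = -79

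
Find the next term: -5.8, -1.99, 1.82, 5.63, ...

Differences: -1.99 - -5.8 = 3.81
This is an arithmetic sequence with common difference d = 3.81.
Next term = 5.63 + 3.81 = 9.44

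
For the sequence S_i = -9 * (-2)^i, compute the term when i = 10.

S_10 = -9 * (-2)^10 = -9 * 1024 = -9216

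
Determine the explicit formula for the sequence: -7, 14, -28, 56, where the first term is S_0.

Check ratios: 14 / -7 = -2.0
Common ratio r = -2.
First term a = -7.
Formula: S_i = -7 * (-2)^i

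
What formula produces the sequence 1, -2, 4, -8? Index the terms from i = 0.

Check ratios: -2 / 1 = -2.0
Common ratio r = -2.
First term a = 1.
Formula: S_i = 1 * (-2)^i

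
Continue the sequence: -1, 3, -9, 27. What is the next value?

Ratios: 3 / -1 = -3.0
This is a geometric sequence with common ratio r = -3.
Next term = 27 * -3 = -81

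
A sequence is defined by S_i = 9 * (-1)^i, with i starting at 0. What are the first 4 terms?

This is a geometric sequence.
i=0: S_0 = 9 * (-1)^0 = 9
i=1: S_1 = 9 * (-1)^1 = -9
i=2: S_2 = 9 * (-1)^2 = 9
i=3: S_3 = 9 * (-1)^3 = -9
The first 4 terms are: [9, -9, 9, -9]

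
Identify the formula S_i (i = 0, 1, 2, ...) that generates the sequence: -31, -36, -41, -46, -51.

Check differences: -36 - -31 = -5
-41 - -36 = -5
Common difference d = -5.
First term a = -31.
Formula: S_i = -31 - 5*i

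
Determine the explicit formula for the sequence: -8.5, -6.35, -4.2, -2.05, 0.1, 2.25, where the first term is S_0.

Check differences: -6.35 - -8.5 = 2.15
-4.2 - -6.35 = 2.15
Common difference d = 2.15.
First term a = -8.5.
Formula: S_i = -8.50 + 2.15*i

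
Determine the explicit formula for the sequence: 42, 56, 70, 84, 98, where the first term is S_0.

Check differences: 56 - 42 = 14
70 - 56 = 14
Common difference d = 14.
First term a = 42.
Formula: S_i = 42 + 14*i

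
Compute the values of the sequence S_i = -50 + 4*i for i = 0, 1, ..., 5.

This is an arithmetic sequence.
i=0: S_0 = -50 + 4*0 = -50
i=1: S_1 = -50 + 4*1 = -46
i=2: S_2 = -50 + 4*2 = -42
i=3: S_3 = -50 + 4*3 = -38
i=4: S_4 = -50 + 4*4 = -34
i=5: S_5 = -50 + 4*5 = -30
The first 6 terms are: [-50, -46, -42, -38, -34, -30]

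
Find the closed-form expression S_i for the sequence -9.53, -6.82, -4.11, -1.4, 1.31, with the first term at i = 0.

Check differences: -6.82 - -9.53 = 2.71
-4.11 - -6.82 = 2.71
Common difference d = 2.71.
First term a = -9.53.
Formula: S_i = -9.53 + 2.71*i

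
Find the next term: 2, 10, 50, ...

Ratios: 10 / 2 = 5.0
This is a geometric sequence with common ratio r = 5.
Next term = 50 * 5 = 250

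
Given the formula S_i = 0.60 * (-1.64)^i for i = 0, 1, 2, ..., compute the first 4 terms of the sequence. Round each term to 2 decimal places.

This is a geometric sequence.
i=0: S_0 = 0.6 * (-1.64)^0 = 0.6
i=1: S_1 = 0.6 * (-1.64)^1 ≈ -0.98
i=2: S_2 = 0.6 * (-1.64)^2 ≈ 1.61
i=3: S_3 = 0.6 * (-1.64)^3 ≈ -2.65
The first 4 terms are: [0.6, -0.98, 1.61, -2.65]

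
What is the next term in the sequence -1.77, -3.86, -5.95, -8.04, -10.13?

Differences: -3.86 - -1.77 = -2.09
This is an arithmetic sequence with common difference d = -2.09.
Next term = -10.13 + -2.09 = -12.22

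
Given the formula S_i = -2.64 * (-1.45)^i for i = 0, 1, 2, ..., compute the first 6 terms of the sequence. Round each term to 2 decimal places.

This is a geometric sequence.
i=0: S_0 = -2.64 * (-1.45)^0 = -2.64
i=1: S_1 = -2.64 * (-1.45)^1 ≈ 3.83
i=2: S_2 = -2.64 * (-1.45)^2 ≈ -5.55
i=3: S_3 = -2.64 * (-1.45)^3 ≈ 8.05
i=4: S_4 = -2.64 * (-1.45)^4 ≈ -11.67
i=5: S_5 = -2.64 * (-1.45)^5 ≈ 16.92
The first 6 terms are: [-2.64, 3.83, -5.55, 8.05, -11.67, 16.92]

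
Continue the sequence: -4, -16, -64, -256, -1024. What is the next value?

Ratios: -16 / -4 = 4.0
This is a geometric sequence with common ratio r = 4.
Next term = -1024 * 4 = -4096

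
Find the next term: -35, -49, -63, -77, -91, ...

Differences: -49 - -35 = -14
This is an arithmetic sequence with common difference d = -14.
Next term = -91 + -14 = -105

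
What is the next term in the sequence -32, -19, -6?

Differences: -19 - -32 = 13
This is an arithmetic sequence with common difference d = 13.
Next term = -6 + 13 = 7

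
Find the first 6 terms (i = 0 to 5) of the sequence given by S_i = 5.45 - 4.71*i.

This is an arithmetic sequence.
i=0: S_0 = 5.45 + -4.71*0 = 5.45
i=1: S_1 = 5.45 + -4.71*1 = 0.74
i=2: S_2 = 5.45 + -4.71*2 = -3.97
i=3: S_3 = 5.45 + -4.71*3 = -8.68
i=4: S_4 = 5.45 + -4.71*4 = -13.39
i=5: S_5 = 5.45 + -4.71*5 = -18.1
The first 6 terms are: [5.45, 0.74, -3.97, -8.68, -13.39, -18.1]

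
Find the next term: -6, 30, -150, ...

Ratios: 30 / -6 = -5.0
This is a geometric sequence with common ratio r = -5.
Next term = -150 * -5 = 750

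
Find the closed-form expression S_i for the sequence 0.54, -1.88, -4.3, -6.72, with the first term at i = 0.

Check differences: -1.88 - 0.54 = -2.42
-4.3 - -1.88 = -2.42
Common difference d = -2.42.
First term a = 0.54.
Formula: S_i = 0.54 - 2.42*i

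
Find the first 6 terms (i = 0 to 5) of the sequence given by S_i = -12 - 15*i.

This is an arithmetic sequence.
i=0: S_0 = -12 + -15*0 = -12
i=1: S_1 = -12 + -15*1 = -27
i=2: S_2 = -12 + -15*2 = -42
i=3: S_3 = -12 + -15*3 = -57
i=4: S_4 = -12 + -15*4 = -72
i=5: S_5 = -12 + -15*5 = -87
The first 6 terms are: [-12, -27, -42, -57, -72, -87]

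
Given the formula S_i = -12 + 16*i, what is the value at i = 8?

S_8 = -12 + 16*8 = -12 + 128 = 116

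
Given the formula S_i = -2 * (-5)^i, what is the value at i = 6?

S_6 = -2 * (-5)^6 = -2 * 15625 = -31250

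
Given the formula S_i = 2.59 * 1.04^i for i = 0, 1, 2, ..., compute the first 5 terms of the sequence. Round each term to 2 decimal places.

This is a geometric sequence.
i=0: S_0 = 2.59 * 1.04^0 = 2.59
i=1: S_1 = 2.59 * 1.04^1 ≈ 2.69
i=2: S_2 = 2.59 * 1.04^2 ≈ 2.8
i=3: S_3 = 2.59 * 1.04^3 ≈ 2.91
i=4: S_4 = 2.59 * 1.04^4 ≈ 3.03
The first 5 terms are: [2.59, 2.69, 2.8, 2.91, 3.03]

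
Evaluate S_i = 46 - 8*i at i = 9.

S_9 = 46 + -8*9 = 46 + -72 = -26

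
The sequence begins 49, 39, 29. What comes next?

Differences: 39 - 49 = -10
This is an arithmetic sequence with common difference d = -10.
Next term = 29 + -10 = 19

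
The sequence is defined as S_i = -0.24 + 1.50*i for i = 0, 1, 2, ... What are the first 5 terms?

This is an arithmetic sequence.
i=0: S_0 = -0.24 + 1.5*0 = -0.24
i=1: S_1 = -0.24 + 1.5*1 = 1.26
i=2: S_2 = -0.24 + 1.5*2 = 2.76
i=3: S_3 = -0.24 + 1.5*3 = 4.26
i=4: S_4 = -0.24 + 1.5*4 = 5.76
The first 5 terms are: [-0.24, 1.26, 2.76, 4.26, 5.76]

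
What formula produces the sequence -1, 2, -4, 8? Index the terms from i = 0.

Check ratios: 2 / -1 = -2.0
Common ratio r = -2.
First term a = -1.
Formula: S_i = -1 * (-2)^i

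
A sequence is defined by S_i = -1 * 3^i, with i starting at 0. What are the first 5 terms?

This is a geometric sequence.
i=0: S_0 = -1 * 3^0 = -1
i=1: S_1 = -1 * 3^1 = -3
i=2: S_2 = -1 * 3^2 = -9
i=3: S_3 = -1 * 3^3 = -27
i=4: S_4 = -1 * 3^4 = -81
The first 5 terms are: [-1, -3, -9, -27, -81]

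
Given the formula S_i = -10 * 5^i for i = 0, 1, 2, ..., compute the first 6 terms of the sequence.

This is a geometric sequence.
i=0: S_0 = -10 * 5^0 = -10
i=1: S_1 = -10 * 5^1 = -50
i=2: S_2 = -10 * 5^2 = -250
i=3: S_3 = -10 * 5^3 = -1250
i=4: S_4 = -10 * 5^4 = -6250
i=5: S_5 = -10 * 5^5 = -31250
The first 6 terms are: [-10, -50, -250, -1250, -6250, -31250]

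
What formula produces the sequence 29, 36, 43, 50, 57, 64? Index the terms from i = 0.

Check differences: 36 - 29 = 7
43 - 36 = 7
Common difference d = 7.
First term a = 29.
Formula: S_i = 29 + 7*i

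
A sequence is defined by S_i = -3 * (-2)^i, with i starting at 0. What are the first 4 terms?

This is a geometric sequence.
i=0: S_0 = -3 * (-2)^0 = -3
i=1: S_1 = -3 * (-2)^1 = 6
i=2: S_2 = -3 * (-2)^2 = -12
i=3: S_3 = -3 * (-2)^3 = 24
The first 4 terms are: [-3, 6, -12, 24]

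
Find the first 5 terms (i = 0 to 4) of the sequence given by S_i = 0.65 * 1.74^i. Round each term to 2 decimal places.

This is a geometric sequence.
i=0: S_0 = 0.65 * 1.74^0 = 0.65
i=1: S_1 = 0.65 * 1.74^1 ≈ 1.13
i=2: S_2 = 0.65 * 1.74^2 ≈ 1.97
i=3: S_3 = 0.65 * 1.74^3 ≈ 3.42
i=4: S_4 = 0.65 * 1.74^4 ≈ 5.96
The first 5 terms are: [0.65, 1.13, 1.97, 3.42, 5.96]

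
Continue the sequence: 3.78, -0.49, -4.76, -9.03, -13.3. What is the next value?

Differences: -0.49 - 3.78 = -4.27
This is an arithmetic sequence with common difference d = -4.27.
Next term = -13.3 + -4.27 = -17.57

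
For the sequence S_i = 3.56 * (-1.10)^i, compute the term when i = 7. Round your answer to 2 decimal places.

S_7 = 3.56 * (-1.1)^7 ≈ 3.56 * -1.9487 ≈ -6.94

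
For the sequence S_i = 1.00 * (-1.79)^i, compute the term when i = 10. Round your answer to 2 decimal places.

S_10 = 1.0 * (-1.79)^10 ≈ 1.0 * 337.6994 ≈ 337.7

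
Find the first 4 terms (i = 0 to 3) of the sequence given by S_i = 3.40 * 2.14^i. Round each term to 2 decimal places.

This is a geometric sequence.
i=0: S_0 = 3.4 * 2.14^0 = 3.4
i=1: S_1 = 3.4 * 2.14^1 ≈ 7.28
i=2: S_2 = 3.4 * 2.14^2 ≈ 15.57
i=3: S_3 = 3.4 * 2.14^3 ≈ 33.32
The first 4 terms are: [3.4, 7.28, 15.57, 33.32]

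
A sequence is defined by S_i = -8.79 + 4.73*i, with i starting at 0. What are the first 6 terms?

This is an arithmetic sequence.
i=0: S_0 = -8.79 + 4.73*0 = -8.79
i=1: S_1 = -8.79 + 4.73*1 = -4.06
i=2: S_2 = -8.79 + 4.73*2 = 0.67
i=3: S_3 = -8.79 + 4.73*3 = 5.4
i=4: S_4 = -8.79 + 4.73*4 = 10.13
i=5: S_5 = -8.79 + 4.73*5 = 14.86
The first 6 terms are: [-8.79, -4.06, 0.67, 5.4, 10.13, 14.86]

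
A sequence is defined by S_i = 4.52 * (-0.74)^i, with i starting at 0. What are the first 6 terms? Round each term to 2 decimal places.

This is a geometric sequence.
i=0: S_0 = 4.52 * (-0.74)^0 = 4.52
i=1: S_1 = 4.52 * (-0.74)^1 ≈ -3.34
i=2: S_2 = 4.52 * (-0.74)^2 ≈ 2.48
i=3: S_3 = 4.52 * (-0.74)^3 ≈ -1.83
i=4: S_4 = 4.52 * (-0.74)^4 ≈ 1.36
i=5: S_5 = 4.52 * (-0.74)^5 ≈ -1.0
The first 6 terms are: [4.52, -3.34, 2.48, -1.83, 1.36, -1.0]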